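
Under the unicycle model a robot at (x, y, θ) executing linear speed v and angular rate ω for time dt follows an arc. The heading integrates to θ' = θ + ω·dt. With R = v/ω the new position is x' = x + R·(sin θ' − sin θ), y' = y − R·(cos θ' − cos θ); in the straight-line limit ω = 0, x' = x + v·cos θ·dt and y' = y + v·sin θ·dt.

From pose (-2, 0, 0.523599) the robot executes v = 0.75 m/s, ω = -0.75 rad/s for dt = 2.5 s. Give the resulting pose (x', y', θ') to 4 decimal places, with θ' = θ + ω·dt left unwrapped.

θ' = 0.5236 + -0.75·2.5 = -1.3514
R = v/ω = 0.75/-0.75 = -1.0000
x' = -2 + -1.0000·(sin -1.3514 − sin 0.5236) = -0.5240
y' = 0 − -1.0000·(cos -1.3514 − cos 0.5236) = -0.6484

(-0.5240, -0.6484, -1.3514)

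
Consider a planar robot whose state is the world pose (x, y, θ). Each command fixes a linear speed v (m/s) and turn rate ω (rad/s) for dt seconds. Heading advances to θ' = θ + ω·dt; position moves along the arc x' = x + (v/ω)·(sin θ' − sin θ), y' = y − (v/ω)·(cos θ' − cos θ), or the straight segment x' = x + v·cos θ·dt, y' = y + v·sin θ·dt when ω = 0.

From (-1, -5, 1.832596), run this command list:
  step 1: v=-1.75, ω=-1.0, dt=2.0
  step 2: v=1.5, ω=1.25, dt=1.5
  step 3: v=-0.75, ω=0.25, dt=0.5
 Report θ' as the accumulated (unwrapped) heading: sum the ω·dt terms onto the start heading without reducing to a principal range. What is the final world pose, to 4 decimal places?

step 1: θ'=-0.1674 (R=1.7500) → pose (-2.9820, -7.1785, -0.1674)
step 2: θ'=1.7076 (R=1.2000) → pose (-1.5932, -5.8316, 1.7076)
step 3: θ'=1.8326 (R=-3.0000) → pose (-1.5190, -6.1989, 1.8326)

(-1.5190, -6.1989, 1.8326)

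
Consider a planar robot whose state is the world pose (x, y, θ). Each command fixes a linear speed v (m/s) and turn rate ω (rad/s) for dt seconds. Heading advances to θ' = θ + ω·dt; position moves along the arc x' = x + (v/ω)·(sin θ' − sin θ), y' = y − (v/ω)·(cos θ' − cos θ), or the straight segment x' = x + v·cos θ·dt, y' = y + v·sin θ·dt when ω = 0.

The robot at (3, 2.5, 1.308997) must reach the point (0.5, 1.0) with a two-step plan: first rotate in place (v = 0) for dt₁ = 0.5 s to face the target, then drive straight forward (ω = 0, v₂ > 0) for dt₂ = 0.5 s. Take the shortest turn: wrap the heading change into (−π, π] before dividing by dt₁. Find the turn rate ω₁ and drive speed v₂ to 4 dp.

ω₁ = 4.7460, v₂ = 5.8310

heading to target = atan2(1−2.5, 0.5−3) = -2.6012
Δθ = wrap(-2.6012 − 1.3090) = 2.3730; ω₁ = Δθ/dt₁ = 4.7460
distance = √((0.5−3)² + (1−2.5)²) = 2.9155; v₂ = distance/dt₂ = 5.8310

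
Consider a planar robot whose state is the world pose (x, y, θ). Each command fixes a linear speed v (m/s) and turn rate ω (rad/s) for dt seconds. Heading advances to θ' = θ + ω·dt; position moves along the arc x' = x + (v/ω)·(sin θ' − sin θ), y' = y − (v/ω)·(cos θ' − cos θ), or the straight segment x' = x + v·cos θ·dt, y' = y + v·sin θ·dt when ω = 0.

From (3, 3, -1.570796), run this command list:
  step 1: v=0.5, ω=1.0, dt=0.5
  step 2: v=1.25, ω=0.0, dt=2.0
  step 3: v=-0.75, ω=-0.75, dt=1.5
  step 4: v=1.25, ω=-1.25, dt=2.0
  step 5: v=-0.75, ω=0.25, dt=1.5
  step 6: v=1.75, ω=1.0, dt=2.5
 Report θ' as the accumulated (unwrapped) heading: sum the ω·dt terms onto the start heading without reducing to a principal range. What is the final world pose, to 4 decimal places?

(-0.5709, 0.8692, -1.8208)

step 1: θ'=-1.0708 (R=0.5000) → pose (3.0612, 2.7603, -1.0708)
step 2: θ'=-1.0708 (straight) → pose (4.2598, 0.5663, -1.0708)
step 3: θ'=-2.1958 (R=1.0000) → pose (4.3264, 1.6309, -2.1958)
step 4: θ'=-4.6958 (R=-1.0000) → pose (2.5156, 2.1994, -4.6958)
step 5: θ'=-4.3208 (R=-3.0000) → pose (2.7422, 1.1042, -4.3208)
step 6: θ'=-1.8208 (R=1.7500) → pose (-0.5709, 0.8692, -1.8208)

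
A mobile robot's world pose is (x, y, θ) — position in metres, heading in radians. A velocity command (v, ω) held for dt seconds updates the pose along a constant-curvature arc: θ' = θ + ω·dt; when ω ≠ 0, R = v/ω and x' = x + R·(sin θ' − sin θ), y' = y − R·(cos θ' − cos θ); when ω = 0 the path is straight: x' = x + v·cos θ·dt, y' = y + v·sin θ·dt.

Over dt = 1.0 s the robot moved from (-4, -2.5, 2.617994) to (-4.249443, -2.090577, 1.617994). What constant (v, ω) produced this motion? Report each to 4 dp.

Δθ = 1.617994 − 2.617994 = -1.000000
ω = Δθ/dt = -1.000000/1.0 = -1.0000
R = −Δy/(cos θ' − cos θ) = -0.5000
v = R·ω = -0.5000·-1.0000 = 0.5000

v = 0.5000, ω = -1.0000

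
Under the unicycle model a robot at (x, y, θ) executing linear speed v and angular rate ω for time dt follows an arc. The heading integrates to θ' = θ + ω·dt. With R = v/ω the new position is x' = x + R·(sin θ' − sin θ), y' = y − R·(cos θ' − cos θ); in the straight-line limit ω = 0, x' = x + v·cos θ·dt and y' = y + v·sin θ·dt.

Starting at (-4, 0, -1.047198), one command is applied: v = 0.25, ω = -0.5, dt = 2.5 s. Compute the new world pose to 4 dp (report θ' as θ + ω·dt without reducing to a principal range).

θ' = -1.0472 + -0.5·2.5 = -2.2972
R = v/ω = 0.25/-0.5 = -0.5000
x' = -4 + -0.5000·(sin -2.2972 − sin -1.0472) = -4.0592
y' = 0 − -0.5000·(cos -2.2972 − cos -1.0472) = -0.5821

(-4.0592, -0.5821, -2.2972)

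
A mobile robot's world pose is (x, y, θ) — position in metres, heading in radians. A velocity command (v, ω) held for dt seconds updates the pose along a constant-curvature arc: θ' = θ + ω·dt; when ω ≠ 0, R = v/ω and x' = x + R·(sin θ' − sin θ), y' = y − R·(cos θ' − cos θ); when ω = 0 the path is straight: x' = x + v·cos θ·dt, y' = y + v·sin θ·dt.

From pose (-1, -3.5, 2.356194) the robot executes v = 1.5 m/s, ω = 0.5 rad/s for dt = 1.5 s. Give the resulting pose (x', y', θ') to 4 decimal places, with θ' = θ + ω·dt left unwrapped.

(-3.0151, -2.6232, 3.1062)

θ' = 2.3562 + 0.5·1.5 = 3.1062
R = v/ω = 1.5/0.5 = 3.0000
x' = -1 + 3.0000·(sin 3.1062 − sin 2.3562) = -3.0151
y' = -3.5 − 3.0000·(cos 3.1062 − cos 2.3562) = -2.6232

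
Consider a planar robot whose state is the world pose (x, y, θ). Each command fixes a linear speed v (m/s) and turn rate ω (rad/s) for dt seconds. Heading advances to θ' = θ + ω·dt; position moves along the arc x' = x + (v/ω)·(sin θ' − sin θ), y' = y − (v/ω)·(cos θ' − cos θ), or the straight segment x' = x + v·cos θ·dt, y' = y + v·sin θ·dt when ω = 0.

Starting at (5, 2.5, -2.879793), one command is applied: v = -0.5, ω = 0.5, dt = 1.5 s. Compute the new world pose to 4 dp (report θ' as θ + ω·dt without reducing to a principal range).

θ' = -2.8798 + 0.5·1.5 = -2.1298
R = v/ω = -0.5/0.5 = -1.0000
x' = 5 + -1.0000·(sin -2.1298 − sin -2.8798) = 5.5890
y' = 2.5 − -1.0000·(cos -2.1298 − cos -2.8798) = 2.9356

(5.5890, 2.9356, -2.1298)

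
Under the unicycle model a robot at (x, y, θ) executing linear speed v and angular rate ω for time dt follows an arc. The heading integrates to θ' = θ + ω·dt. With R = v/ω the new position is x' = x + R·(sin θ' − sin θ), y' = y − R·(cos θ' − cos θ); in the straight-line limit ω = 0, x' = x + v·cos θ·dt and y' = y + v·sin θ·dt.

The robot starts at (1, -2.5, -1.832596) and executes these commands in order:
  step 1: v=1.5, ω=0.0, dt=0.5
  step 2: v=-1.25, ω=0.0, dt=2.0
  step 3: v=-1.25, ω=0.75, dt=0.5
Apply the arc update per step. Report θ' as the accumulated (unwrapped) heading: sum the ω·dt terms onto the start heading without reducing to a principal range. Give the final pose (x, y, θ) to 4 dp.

step 1: θ'=-1.8326 (straight) → pose (0.8059, -3.2244, -1.8326)
step 2: θ'=-1.8326 (straight) → pose (1.4529, -0.8096, -1.8326)
step 3: θ'=-1.4576 (R=-1.6667) → pose (1.4991, -0.1900, -1.4576)

(1.4991, -0.1900, -1.4576)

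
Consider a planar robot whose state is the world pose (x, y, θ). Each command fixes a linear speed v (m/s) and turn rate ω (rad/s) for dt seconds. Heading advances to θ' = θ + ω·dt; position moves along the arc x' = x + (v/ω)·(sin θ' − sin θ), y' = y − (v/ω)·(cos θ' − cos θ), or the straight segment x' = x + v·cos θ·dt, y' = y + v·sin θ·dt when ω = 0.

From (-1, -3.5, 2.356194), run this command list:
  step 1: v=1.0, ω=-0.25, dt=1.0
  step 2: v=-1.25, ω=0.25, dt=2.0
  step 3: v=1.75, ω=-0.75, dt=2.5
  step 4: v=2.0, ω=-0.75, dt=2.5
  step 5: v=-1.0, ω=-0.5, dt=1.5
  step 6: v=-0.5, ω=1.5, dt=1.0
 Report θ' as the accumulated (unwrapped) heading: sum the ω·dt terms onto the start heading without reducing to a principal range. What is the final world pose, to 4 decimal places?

step 1: θ'=2.1062 (R=-4.0000) → pose (-1.6118, -2.7123, 2.1062)
step 2: θ'=2.6062 (R=-5.0000) → pose (0.1376, -4.4617, 2.6062)
step 3: θ'=0.7312 (R=-2.3333) → pose (-0.2301, -0.7180, 0.7312)
step 4: θ'=-1.1438 (R=-2.6667) → pose (3.9778, -1.5987, -1.1438)
step 5: θ'=-1.8938 (R=2.0000) → pose (3.9017, -0.1356, -1.8938)
step 6: θ'=-0.3938 (R=-0.3333) → pose (3.7135, 0.2781, -0.3938)

(3.7135, 0.2781, -0.3938)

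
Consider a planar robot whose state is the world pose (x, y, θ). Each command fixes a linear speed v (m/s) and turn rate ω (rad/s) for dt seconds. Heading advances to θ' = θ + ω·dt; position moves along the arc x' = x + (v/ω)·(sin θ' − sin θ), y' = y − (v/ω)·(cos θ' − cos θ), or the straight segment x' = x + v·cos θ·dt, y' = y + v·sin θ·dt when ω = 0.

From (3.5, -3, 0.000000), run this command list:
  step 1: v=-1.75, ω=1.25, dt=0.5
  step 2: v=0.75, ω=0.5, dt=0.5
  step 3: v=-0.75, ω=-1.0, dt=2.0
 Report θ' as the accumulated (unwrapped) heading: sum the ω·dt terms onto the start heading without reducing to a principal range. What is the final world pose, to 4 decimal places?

(1.7022, -2.8523, -1.1250)

step 1: θ'=0.6250 (R=-1.4000) → pose (2.6809, -3.2647, 0.6250)
step 2: θ'=0.8750 (R=1.5000) → pose (2.9545, -3.0097, 0.8750)
step 3: θ'=-1.1250 (R=0.7500) → pose (1.7022, -2.8523, -1.1250)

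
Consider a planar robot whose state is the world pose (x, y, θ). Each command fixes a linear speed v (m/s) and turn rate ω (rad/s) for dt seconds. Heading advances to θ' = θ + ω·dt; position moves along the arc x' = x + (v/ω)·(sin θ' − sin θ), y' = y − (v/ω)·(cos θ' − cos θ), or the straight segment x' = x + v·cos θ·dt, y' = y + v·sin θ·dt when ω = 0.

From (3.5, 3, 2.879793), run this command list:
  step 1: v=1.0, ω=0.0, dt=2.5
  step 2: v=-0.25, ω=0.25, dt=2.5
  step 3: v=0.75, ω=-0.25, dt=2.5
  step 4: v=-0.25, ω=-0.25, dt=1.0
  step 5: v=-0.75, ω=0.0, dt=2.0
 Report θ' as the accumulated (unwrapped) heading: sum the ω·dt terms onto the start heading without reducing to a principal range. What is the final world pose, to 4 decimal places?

step 1: θ'=2.8798 (straight) → pose (1.0852, 3.6470, 2.8798)
step 2: θ'=3.5048 (R=-1.0000) → pose (1.6993, 3.6782, 3.5048)
step 3: θ'=2.8798 (R=-3.0000) → pose (-0.1430, 3.5847, 2.8798)
step 4: θ'=2.6298 (R=1.0000) → pose (0.0879, 3.4907, 2.6298)
step 5: θ'=2.6298 (straight) → pose (1.3957, 2.7560, 2.6298)

(1.3957, 2.7560, 2.6298)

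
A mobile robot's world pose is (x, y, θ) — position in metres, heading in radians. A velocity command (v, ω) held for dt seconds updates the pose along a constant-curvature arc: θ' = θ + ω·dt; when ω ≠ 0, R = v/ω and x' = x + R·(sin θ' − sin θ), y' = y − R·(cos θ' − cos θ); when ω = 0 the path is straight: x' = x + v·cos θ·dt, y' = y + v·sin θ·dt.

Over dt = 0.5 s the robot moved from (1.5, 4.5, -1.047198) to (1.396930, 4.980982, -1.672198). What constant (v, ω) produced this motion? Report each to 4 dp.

Δθ = -1.672198 − -1.047198 = -0.625000
ω = Δθ/dt = -0.625000/0.5 = -1.2500
R = −Δy/(cos θ' − cos θ) = 0.8000
v = R·ω = 0.8000·-1.2500 = -1.0000

v = -1.0000, ω = -1.2500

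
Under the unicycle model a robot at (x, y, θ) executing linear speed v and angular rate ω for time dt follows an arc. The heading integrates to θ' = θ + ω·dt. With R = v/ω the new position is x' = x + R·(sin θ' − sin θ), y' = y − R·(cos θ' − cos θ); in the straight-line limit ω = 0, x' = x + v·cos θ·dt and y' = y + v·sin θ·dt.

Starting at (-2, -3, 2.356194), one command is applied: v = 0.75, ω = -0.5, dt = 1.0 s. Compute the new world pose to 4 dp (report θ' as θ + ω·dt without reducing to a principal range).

(-2.3787, -2.3616, 1.8562)

θ' = 2.3562 + -0.5·1.0 = 1.8562
R = v/ω = 0.75/-0.5 = -1.5000
x' = -2 + -1.5000·(sin 1.8562 − sin 2.3562) = -2.3787
y' = -3 − -1.5000·(cos 1.8562 − cos 2.3562) = -2.3616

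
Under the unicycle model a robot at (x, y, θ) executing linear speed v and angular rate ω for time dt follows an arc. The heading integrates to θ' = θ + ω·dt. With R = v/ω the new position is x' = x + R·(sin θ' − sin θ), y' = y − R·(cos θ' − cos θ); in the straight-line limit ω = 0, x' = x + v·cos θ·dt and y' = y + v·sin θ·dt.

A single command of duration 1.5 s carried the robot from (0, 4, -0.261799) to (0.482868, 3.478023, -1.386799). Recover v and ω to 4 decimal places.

v = 0.5000, ω = -0.7500

Δθ = -1.386799 − -0.261799 = -1.125000
ω = Δθ/dt = -1.125000/1.5 = -0.7500
R = −Δy/(cos θ' − cos θ) = -0.6667
v = R·ω = -0.6667·-0.7500 = 0.5000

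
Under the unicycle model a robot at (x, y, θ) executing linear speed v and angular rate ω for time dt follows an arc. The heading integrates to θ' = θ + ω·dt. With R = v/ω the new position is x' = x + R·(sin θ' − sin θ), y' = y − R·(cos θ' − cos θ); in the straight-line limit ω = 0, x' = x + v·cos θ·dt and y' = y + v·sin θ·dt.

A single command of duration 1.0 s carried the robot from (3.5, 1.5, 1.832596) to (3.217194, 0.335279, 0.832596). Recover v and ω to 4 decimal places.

v = -1.2500, ω = -1.0000

Δθ = 0.832596 − 1.832596 = -1.000000
ω = Δθ/dt = -1.000000/1.0 = -1.0000
R = −Δy/(cos θ' − cos θ) = 1.2500
v = R·ω = 1.2500·-1.0000 = -1.2500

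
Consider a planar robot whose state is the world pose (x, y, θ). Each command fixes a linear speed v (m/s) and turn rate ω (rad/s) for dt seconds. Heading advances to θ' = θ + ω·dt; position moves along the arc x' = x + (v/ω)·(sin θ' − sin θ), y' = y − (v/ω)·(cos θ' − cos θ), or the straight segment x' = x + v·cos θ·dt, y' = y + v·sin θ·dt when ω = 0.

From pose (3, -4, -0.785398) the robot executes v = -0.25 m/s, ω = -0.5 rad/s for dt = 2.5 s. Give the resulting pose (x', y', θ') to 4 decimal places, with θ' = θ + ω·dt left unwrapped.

θ' = -0.7854 + -0.5·2.5 = -2.0354
R = v/ω = -0.25/-0.5 = 0.5000
x' = 3 + 0.5000·(sin -2.0354 − sin -0.7854) = 2.9066
y' = -4 − 0.5000·(cos -2.0354 − cos -0.7854) = -3.4224

(2.9066, -3.4224, -2.0354)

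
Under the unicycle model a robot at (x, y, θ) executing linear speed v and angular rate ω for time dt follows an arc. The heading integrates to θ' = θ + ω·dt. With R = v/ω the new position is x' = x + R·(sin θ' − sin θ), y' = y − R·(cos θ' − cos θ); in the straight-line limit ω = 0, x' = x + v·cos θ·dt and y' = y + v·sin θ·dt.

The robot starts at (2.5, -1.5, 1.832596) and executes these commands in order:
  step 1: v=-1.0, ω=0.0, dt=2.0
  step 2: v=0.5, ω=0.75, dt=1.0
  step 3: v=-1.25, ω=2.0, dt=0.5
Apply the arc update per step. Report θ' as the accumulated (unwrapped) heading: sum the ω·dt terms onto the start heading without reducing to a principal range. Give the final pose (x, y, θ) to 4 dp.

step 1: θ'=1.8326 (straight) → pose (3.0176, -3.4319, 1.8326)
step 2: θ'=2.5826 (R=0.6667) → pose (2.7272, -3.0392, 2.5826)
step 3: θ'=3.5826 (R=-0.6250) → pose (3.3255, -3.0745, 3.5826)

(3.3255, -3.0745, 3.5826)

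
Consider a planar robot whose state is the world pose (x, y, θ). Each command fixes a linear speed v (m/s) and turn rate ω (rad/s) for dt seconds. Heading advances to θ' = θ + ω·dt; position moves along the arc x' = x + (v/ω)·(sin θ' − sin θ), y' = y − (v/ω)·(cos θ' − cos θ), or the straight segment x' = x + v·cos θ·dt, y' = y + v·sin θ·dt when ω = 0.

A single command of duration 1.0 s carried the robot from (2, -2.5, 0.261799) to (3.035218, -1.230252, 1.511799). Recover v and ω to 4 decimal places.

v = 1.7500, ω = 1.2500

Δθ = 1.511799 − 0.261799 = 1.250000
ω = Δθ/dt = 1.250000/1.0 = 1.2500
R = −Δy/(cos θ' − cos θ) = 1.4000
v = R·ω = 1.4000·1.2500 = 1.7500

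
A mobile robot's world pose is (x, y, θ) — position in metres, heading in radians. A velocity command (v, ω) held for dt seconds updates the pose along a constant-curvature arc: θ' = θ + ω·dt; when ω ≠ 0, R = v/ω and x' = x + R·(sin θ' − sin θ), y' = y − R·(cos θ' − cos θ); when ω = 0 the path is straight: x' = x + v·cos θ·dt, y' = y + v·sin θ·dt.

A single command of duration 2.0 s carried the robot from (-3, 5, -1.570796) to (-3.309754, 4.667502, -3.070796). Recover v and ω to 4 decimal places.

Δθ = -3.070796 − -1.570796 = -1.500000
ω = Δθ/dt = -1.500000/2.0 = -0.7500
R = −Δy/(cos θ' − cos θ) = -0.3333
v = R·ω = -0.3333·-0.7500 = 0.2500

v = 0.2500, ω = -0.7500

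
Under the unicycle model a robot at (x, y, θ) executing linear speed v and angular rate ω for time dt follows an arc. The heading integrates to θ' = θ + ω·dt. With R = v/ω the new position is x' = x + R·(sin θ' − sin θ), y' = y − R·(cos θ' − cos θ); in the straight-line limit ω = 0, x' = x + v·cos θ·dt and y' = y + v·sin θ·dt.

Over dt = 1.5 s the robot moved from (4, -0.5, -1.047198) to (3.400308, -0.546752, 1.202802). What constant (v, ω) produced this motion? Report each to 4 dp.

Δθ = 1.202802 − -1.047198 = 2.250000
ω = Δθ/dt = 2.250000/1.5 = 1.5000
R = Δx/(sin θ' − sin θ) = -0.3333
v = R·ω = -0.3333·1.5000 = -0.5000

v = -0.5000, ω = 1.5000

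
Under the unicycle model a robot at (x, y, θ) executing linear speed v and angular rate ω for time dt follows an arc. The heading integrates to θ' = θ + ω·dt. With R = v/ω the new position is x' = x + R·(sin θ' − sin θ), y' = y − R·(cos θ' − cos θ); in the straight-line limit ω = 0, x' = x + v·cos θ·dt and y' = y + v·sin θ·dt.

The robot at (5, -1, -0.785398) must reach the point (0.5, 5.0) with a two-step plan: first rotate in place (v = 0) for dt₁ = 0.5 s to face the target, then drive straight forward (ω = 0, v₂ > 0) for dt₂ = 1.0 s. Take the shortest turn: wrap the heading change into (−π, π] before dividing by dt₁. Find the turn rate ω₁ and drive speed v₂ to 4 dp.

heading to target = atan2(5−-1, 0.5−5) = 2.2143
Δθ = wrap(2.2143 − -0.7854) = 2.9997; ω₁ = Δθ/dt₁ = 5.9994
distance = √((0.5−5)² + (5−-1)²) = 7.5000; v₂ = distance/dt₂ = 7.5000

ω₁ = 5.9994, v₂ = 7.5000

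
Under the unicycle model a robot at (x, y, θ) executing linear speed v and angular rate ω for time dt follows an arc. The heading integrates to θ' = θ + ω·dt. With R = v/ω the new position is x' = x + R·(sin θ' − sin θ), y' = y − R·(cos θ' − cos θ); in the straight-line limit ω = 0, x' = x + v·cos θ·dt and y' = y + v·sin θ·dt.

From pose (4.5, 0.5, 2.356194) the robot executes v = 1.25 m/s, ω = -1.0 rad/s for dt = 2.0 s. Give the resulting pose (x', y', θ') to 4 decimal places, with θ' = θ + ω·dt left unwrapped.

(4.9480, 2.5554, 0.3562)

θ' = 2.3562 + -1.0·2.0 = 0.3562
R = v/ω = 1.25/-1.0 = -1.2500
x' = 4.5 + -1.2500·(sin 0.3562 − sin 2.3562) = 4.9480
y' = 0.5 − -1.2500·(cos 0.3562 − cos 2.3562) = 2.5554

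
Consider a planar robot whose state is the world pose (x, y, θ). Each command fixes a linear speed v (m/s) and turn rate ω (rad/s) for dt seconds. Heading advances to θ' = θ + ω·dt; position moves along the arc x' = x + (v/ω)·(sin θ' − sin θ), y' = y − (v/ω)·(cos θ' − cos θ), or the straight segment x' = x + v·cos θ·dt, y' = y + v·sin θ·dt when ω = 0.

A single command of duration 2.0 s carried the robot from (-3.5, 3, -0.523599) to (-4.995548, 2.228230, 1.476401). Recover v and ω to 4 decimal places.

v = -1.0000, ω = 1.0000

Δθ = 1.476401 − -0.523599 = 2.000000
ω = Δθ/dt = 2.000000/2.0 = 1.0000
R = Δx/(sin θ' − sin θ) = -1.0000
v = R·ω = -1.0000·1.0000 = -1.0000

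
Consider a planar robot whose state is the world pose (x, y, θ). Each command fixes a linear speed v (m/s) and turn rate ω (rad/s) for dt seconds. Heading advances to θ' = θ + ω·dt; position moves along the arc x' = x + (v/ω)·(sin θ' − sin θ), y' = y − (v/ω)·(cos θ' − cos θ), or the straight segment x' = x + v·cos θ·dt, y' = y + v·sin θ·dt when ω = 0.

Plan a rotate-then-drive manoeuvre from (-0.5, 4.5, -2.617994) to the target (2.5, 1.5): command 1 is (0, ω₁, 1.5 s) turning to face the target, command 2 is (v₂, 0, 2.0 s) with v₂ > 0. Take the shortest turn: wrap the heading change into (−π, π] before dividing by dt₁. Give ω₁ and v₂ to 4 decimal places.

ω₁ = 1.2217, v₂ = 2.1213

heading to target = atan2(1.5−4.5, 2.5−-0.5) = -0.7854
Δθ = wrap(-0.7854 − -2.6180) = 1.8326; ω₁ = Δθ/dt₁ = 1.2217
distance = √((2.5−-0.5)² + (1.5−4.5)²) = 4.2426; v₂ = distance/dt₂ = 2.1213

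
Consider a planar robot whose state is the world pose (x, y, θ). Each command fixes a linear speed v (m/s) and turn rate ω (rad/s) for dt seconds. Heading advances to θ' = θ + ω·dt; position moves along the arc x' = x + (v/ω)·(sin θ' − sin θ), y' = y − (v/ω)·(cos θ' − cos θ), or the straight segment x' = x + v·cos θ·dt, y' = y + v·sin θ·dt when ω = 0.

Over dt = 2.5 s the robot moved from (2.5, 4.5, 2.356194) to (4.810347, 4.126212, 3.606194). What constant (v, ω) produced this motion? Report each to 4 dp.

Δθ = 3.606194 − 2.356194 = 1.250000
ω = Δθ/dt = 1.250000/2.5 = 0.5000
R = Δx/(sin θ' − sin θ) = -2.0000
v = R·ω = -2.0000·0.5000 = -1.0000

v = -1.0000, ω = 0.5000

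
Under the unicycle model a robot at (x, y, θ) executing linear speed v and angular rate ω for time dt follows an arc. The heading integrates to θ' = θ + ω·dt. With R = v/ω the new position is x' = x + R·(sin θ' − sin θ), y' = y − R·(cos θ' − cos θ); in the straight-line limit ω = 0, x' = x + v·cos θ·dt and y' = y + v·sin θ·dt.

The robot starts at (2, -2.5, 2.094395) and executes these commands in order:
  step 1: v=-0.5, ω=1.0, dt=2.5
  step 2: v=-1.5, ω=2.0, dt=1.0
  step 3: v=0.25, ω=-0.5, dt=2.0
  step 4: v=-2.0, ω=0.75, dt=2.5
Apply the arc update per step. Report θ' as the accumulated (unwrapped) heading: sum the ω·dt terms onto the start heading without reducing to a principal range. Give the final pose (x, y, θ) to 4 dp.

step 1: θ'=4.5944 (R=-0.5000) → pose (2.9295, -2.3089, 4.5944)
step 2: θ'=6.5944 (R=-0.7500) → pose (1.9551, -1.5066, 6.5944)
step 3: θ'=5.5944 (R=-0.5000) → pose (2.4260, -1.5966, 5.5944)
step 4: θ'=7.4694 (R=-2.6667) → pose (-1.7408, -2.6548, 7.4694)

(-1.7408, -2.6548, 7.4694)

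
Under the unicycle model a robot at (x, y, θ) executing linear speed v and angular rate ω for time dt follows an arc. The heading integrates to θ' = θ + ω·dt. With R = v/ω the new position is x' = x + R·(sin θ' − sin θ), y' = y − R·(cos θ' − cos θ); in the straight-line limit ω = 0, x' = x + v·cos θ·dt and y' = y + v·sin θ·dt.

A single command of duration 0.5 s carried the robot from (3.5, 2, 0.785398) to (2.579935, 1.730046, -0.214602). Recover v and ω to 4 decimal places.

Δθ = -0.214602 − 0.785398 = -1.000000
ω = Δθ/dt = -1.000000/0.5 = -2.0000
R = Δx/(sin θ' − sin θ) = 1.0000
v = R·ω = 1.0000·-2.0000 = -2.0000

v = -2.0000, ω = -2.0000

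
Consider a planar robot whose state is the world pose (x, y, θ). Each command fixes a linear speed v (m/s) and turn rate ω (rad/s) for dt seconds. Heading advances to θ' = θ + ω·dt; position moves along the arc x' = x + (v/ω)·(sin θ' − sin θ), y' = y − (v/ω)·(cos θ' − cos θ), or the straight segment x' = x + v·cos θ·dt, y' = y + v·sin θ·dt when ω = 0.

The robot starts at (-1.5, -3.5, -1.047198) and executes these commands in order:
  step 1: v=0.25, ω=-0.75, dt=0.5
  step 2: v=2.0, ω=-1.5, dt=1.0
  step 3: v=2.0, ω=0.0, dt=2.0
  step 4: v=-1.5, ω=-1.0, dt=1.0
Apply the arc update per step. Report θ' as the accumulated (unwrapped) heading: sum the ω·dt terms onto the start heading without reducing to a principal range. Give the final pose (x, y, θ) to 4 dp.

step 1: θ'=-1.4222 (R=-0.3333) → pose (-1.4590, -3.6173, -1.4222)
step 2: θ'=-2.9222 (R=-1.3333) → pose (-2.4875, -5.1161, -2.9222)
step 3: θ'=-2.9222 (straight) → pose (-6.3916, -5.9866, -2.9222)
step 4: θ'=-3.9222 (R=1.5000) → pose (-5.0096, -6.3850, -3.9222)

(-5.0096, -6.3850, -3.9222)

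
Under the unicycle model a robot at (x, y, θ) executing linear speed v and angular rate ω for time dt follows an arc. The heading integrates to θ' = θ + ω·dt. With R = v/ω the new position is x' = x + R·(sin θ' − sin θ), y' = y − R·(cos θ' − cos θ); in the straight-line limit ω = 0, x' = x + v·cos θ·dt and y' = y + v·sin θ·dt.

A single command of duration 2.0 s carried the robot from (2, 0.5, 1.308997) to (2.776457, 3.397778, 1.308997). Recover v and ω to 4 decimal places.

v = 1.5000, ω = 0.0000

Δθ = 1.308997 − 1.308997 = 0.000000
ω = Δθ/dt = 0.000000/2.0 = 0.0000
ω = 0 → v = (Δx·cos θ + Δy·sin θ)/dt = 1.5000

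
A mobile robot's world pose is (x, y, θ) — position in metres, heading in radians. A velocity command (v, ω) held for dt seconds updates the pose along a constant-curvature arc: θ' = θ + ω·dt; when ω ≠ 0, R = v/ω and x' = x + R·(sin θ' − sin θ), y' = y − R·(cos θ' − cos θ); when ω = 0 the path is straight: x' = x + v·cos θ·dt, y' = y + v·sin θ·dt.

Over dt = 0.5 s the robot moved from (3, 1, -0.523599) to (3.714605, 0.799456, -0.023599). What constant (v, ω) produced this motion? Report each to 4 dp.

Δθ = -0.023599 − -0.523599 = 0.500000
ω = Δθ/dt = 0.500000/0.5 = 1.0000
R = Δx/(sin θ' − sin θ) = 1.5000
v = R·ω = 1.5000·1.0000 = 1.5000

v = 1.5000, ω = 1.0000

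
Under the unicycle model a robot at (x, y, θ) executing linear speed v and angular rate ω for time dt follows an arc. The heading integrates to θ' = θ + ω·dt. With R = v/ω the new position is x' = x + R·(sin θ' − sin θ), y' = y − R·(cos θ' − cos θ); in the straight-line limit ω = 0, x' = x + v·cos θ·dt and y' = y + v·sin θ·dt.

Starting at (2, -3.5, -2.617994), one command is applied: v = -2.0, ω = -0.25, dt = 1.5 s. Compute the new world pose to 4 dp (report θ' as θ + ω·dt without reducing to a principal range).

(4.8156, -2.5164, -2.9930)

θ' = -2.6180 + -0.25·1.5 = -2.9930
R = v/ω = -2.0/-0.25 = 8.0000
x' = 2 + 8.0000·(sin -2.9930 − sin -2.6180) = 4.8156
y' = -3.5 − 8.0000·(cos -2.9930 − cos -2.6180) = -2.5164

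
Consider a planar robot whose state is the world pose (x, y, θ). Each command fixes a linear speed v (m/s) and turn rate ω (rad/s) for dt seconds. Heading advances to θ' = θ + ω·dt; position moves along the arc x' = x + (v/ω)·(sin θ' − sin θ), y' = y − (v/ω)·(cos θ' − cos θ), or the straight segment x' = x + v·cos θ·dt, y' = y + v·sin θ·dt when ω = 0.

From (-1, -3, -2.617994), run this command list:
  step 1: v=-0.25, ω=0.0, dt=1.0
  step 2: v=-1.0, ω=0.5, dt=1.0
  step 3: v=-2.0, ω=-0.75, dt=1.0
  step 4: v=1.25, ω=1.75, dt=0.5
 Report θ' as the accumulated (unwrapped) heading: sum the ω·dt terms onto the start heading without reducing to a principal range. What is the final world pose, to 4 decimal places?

step 1: θ'=-2.6180 (straight) → pose (-0.7835, -2.8750, -2.6180)
step 2: θ'=-2.1180 (R=-2.0000) → pose (-0.0755, -2.1835, -2.1180)
step 3: θ'=-2.8680 (R=2.6667) → pose (1.4812, -1.0035, -2.8680)
step 4: θ'=-1.9930 (R=0.7143) → pose (1.0227, -1.3985, -1.9930)

(1.0227, -1.3985, -1.9930)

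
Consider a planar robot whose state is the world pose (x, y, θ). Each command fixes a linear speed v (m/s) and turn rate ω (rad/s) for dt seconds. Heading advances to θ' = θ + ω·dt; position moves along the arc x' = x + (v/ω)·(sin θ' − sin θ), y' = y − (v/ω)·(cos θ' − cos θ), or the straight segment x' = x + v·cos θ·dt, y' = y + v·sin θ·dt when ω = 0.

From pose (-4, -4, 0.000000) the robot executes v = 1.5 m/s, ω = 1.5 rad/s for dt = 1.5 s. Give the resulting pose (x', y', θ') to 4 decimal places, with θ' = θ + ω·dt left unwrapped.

θ' = 0.0000 + 1.5·1.5 = 2.2500
R = v/ω = 1.5/1.5 = 1.0000
x' = -4 + 1.0000·(sin 2.2500 − sin 0.0000) = -3.2219
y' = -4 − 1.0000·(cos 2.2500 − cos 0.0000) = -2.3718

(-3.2219, -2.3718, 2.2500)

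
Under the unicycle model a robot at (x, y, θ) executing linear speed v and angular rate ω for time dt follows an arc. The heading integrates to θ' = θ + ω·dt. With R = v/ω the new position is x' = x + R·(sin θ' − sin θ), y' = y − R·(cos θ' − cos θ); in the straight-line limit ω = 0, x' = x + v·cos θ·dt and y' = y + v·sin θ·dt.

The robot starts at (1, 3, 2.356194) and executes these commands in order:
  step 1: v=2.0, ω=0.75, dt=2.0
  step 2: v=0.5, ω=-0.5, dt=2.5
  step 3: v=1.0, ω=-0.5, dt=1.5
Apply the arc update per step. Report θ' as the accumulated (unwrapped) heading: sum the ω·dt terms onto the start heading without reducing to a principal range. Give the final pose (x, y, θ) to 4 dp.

(-4.6974, 4.1810, 1.8562)

step 1: θ'=3.8562 (R=2.6667) → pose (-2.6331, 3.1287, 3.8562)
step 2: θ'=2.6062 (R=-1.0000) → pose (-3.7986, 3.0240, 2.6062)
step 3: θ'=1.8562 (R=-2.0000) → pose (-4.6974, 4.1810, 1.8562)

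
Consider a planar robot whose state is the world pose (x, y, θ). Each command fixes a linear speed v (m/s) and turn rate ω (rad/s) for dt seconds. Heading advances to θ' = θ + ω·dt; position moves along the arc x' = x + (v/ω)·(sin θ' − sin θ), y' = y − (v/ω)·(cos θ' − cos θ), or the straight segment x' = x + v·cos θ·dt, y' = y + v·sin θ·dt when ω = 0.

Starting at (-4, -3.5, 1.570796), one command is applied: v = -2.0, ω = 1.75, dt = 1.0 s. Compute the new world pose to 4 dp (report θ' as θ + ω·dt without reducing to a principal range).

θ' = 1.5708 + 1.75·1.0 = 3.3208
R = v/ω = -2.0/1.75 = -1.1429
x' = -4 + -1.1429·(sin 3.3208 − sin 1.5708) = -2.6534
y' = -3.5 − -1.1429·(cos 3.3208 − cos 1.5708) = -4.6246

(-2.6534, -4.6246, 3.3208)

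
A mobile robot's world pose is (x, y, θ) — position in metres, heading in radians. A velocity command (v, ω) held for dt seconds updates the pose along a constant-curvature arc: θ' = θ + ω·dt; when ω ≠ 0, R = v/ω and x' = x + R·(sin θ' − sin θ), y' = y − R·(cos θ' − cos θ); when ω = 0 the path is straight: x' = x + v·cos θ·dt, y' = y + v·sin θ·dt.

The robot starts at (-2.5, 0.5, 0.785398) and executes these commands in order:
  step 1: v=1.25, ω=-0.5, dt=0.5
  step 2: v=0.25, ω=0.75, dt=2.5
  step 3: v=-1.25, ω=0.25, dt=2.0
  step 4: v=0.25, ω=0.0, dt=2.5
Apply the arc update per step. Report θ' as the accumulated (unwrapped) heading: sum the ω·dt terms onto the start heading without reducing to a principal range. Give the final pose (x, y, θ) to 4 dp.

step 1: θ'=0.5354 (R=-2.5000) → pose (-2.0077, 0.8824, 0.5354)
step 2: θ'=2.4104 (R=0.3333) → pose (-1.9552, 1.4172, 2.4104)
step 3: θ'=2.9104 (R=-5.0000) → pose (0.2379, 0.2721, 2.9104)
step 4: θ'=2.9104 (straight) → pose (-0.3704, 0.4153, 2.9104)

(-0.3704, 0.4153, 2.9104)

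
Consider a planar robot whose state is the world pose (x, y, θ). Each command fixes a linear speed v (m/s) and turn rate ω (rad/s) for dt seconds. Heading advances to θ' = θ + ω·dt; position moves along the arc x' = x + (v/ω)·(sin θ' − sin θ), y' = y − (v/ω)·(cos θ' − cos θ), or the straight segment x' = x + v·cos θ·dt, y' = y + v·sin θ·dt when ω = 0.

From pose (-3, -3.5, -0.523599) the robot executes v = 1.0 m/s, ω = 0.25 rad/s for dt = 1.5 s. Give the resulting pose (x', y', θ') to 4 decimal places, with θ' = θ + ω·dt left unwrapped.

θ' = -0.5236 + 0.25·1.5 = -0.1486
R = v/ω = 1.0/0.25 = 4.0000
x' = -3 + 4.0000·(sin -0.1486 − sin -0.5236) = -1.5922
y' = -3.5 − 4.0000·(cos -0.1486 − cos -0.5236) = -3.9918

(-1.5922, -3.9918, -0.1486)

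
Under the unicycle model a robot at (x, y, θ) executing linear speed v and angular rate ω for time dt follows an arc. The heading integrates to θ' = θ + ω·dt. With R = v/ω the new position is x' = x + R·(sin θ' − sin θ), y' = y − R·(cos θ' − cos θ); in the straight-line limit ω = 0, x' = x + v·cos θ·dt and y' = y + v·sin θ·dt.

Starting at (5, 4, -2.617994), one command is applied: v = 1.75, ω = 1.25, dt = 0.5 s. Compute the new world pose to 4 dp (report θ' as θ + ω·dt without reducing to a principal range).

(4.4229, 3.3612, -1.9930)

θ' = -2.6180 + 1.25·0.5 = -1.9930
R = v/ω = 1.75/1.25 = 1.4000
x' = 5 + 1.4000·(sin -1.9930 − sin -2.6180) = 4.4229
y' = 4 − 1.4000·(cos -1.9930 − cos -2.6180) = 3.3612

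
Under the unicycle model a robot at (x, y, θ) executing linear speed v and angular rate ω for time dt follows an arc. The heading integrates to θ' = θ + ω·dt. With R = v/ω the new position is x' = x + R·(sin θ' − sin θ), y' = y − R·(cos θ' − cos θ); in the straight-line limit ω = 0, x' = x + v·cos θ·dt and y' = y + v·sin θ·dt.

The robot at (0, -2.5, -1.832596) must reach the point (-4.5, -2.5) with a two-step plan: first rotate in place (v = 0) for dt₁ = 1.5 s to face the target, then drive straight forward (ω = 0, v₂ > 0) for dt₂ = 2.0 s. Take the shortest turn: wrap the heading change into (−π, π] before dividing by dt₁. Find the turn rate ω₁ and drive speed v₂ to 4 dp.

heading to target = atan2(-2.5−-2.5, -4.5−0) = 3.1416
Δθ = wrap(3.1416 − -1.8326) = -1.3090; ω₁ = Δθ/dt₁ = -0.8727
distance = √((-4.5−0)² + (-2.5−-2.5)²) = 4.5000; v₂ = distance/dt₂ = 2.2500

ω₁ = -0.8727, v₂ = 2.2500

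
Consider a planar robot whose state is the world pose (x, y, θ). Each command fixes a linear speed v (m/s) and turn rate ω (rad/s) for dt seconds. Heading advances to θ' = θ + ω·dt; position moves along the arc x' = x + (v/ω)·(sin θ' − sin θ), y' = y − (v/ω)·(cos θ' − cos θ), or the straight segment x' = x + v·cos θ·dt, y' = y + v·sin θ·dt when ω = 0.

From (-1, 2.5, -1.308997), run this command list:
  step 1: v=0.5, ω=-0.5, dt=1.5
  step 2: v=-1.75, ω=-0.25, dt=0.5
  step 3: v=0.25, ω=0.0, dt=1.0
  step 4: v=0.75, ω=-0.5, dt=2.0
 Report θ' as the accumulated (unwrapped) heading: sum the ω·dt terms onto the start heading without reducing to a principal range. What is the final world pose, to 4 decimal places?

step 1: θ'=-2.0590 (R=-1.0000) → pose (-1.0827, 1.7721, -2.0590)
step 2: θ'=-2.1840 (R=7.0000) → pose (-0.6252, 2.5173, -2.1840)
step 3: θ'=-2.1840 (straight) → pose (-0.7690, 2.3128, -2.1840)
step 4: θ'=-3.1840 (R=-1.5000) → pose (-2.0593, 1.6774, -3.1840)

(-2.0593, 1.6774, -3.1840)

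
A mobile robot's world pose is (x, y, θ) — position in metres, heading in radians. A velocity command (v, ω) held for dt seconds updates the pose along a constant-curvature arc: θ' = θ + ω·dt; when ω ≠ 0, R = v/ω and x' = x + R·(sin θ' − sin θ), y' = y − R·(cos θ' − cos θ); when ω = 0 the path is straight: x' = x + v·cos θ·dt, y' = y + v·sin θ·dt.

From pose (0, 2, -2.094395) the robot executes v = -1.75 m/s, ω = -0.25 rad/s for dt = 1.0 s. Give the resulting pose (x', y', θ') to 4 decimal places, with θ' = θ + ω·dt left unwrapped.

θ' = -2.0944 + -0.25·1.0 = -2.3444
R = v/ω = -1.75/-0.25 = 7.0000
x' = 0 + 7.0000·(sin -2.3444 − sin -2.0944) = 1.0544
y' = 2 − 7.0000·(cos -2.3444 − cos -2.0944) = 3.3910

(1.0544, 3.3910, -2.3444)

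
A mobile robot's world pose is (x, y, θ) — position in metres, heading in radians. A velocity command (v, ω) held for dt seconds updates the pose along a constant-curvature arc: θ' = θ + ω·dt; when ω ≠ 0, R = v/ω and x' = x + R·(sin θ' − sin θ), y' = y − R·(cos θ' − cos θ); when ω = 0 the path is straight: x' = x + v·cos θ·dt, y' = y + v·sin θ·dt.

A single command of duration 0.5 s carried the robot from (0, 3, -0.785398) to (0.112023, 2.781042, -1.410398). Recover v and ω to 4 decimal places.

v = 0.5000, ω = -1.2500

Δθ = -1.410398 − -0.785398 = -0.625000
ω = Δθ/dt = -0.625000/0.5 = -1.2500
R = −Δy/(cos θ' − cos θ) = -0.4000
v = R·ω = -0.4000·-1.2500 = 0.5000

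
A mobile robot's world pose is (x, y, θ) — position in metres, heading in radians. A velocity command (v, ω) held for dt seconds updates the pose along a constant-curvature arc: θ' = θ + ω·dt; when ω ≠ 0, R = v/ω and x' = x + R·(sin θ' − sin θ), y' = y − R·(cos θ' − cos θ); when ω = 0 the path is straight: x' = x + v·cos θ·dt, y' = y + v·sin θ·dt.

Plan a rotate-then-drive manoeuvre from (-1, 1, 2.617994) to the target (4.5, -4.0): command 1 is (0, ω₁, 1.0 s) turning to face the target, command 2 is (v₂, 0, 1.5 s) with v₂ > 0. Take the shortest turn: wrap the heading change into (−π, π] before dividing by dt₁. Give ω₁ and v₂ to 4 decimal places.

heading to target = atan2(-4−1, 4.5−-1) = -0.7378
Δθ = wrap(-0.7378 − 2.6180) = 2.9274; ω₁ = Δθ/dt₁ = 2.9274
distance = √((4.5−-1)² + (-4−1)²) = 7.4330; v₂ = distance/dt₂ = 4.9554

ω₁ = 2.9274, v₂ = 4.9554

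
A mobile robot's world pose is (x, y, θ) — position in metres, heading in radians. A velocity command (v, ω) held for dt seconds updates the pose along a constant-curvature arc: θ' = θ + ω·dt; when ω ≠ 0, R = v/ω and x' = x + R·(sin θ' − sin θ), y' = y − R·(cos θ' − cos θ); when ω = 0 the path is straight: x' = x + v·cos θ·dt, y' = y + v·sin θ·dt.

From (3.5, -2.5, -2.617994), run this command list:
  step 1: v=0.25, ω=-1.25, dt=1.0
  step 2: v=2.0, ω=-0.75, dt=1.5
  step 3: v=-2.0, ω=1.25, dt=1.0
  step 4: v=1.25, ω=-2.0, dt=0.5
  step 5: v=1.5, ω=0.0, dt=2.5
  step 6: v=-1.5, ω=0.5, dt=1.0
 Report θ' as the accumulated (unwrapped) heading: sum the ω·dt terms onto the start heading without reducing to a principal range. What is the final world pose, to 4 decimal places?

step 1: θ'=-3.8680 (R=-0.2000) → pose (3.2672, -2.4763, -3.8680)
step 2: θ'=-4.9930 (R=-2.6667) → pose (2.4760, 0.2557, -4.9930)
step 3: θ'=-3.7430 (R=-1.6000) → pose (3.1081, -1.5067, -3.7430)
step 4: θ'=-4.7430 (R=-0.6250) → pose (2.8370, -0.9722, -4.7430)
step 5: θ'=-4.7430 (straight) → pose (2.9518, 2.7760, -4.7430)
step 6: θ'=-4.2430 (R=-3.0000) → pose (3.2748, 1.3272, -4.2430)

(3.2748, 1.3272, -4.2430)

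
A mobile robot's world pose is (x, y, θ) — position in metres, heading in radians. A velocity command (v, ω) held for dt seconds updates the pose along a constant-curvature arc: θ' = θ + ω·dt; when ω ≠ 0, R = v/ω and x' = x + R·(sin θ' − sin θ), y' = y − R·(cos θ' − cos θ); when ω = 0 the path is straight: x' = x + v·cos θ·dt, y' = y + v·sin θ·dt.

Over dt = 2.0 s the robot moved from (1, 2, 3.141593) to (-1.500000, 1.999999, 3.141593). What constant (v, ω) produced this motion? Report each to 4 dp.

Δθ = 3.141593 − 3.141593 = 0.000000
ω = Δθ/dt = 0.000000/2.0 = 0.0000
ω = 0 → v = (Δx·cos θ + Δy·sin θ)/dt = 1.2500

v = 1.2500, ω = 0.0000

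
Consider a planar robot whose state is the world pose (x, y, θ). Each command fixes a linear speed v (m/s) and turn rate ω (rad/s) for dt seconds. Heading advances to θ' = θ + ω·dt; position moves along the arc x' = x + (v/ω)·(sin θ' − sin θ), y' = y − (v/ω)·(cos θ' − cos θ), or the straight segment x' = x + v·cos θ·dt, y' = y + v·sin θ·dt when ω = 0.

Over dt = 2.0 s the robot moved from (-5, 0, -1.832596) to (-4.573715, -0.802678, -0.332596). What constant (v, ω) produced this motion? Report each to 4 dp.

Δθ = -0.332596 − -1.832596 = 1.500000
ω = Δθ/dt = 1.500000/2.0 = 0.7500
R = −Δy/(cos θ' − cos θ) = 0.6667
v = R·ω = 0.6667·0.7500 = 0.5000

v = 0.5000, ω = 0.7500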